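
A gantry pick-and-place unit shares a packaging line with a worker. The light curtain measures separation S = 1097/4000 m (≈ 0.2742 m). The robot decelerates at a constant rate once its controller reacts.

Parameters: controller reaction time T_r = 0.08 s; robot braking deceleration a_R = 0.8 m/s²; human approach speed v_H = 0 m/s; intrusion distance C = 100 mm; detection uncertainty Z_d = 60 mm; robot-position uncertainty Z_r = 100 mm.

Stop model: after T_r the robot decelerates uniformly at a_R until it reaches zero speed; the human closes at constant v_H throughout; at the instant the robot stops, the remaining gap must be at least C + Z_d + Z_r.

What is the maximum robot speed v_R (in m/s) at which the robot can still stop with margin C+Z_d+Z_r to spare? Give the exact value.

at the boundary: (5/8)·v² + (2/25)·v + (-57/4000) = 0
  disc = (2/25)² − 4·(5/8)·(-57/4000) = 1681/40000 ; √disc = 41/200
  v_R = (−(2/25) + 41/200) / (2·(5/8)) = 1/10 m/s
check:
stop time T_s = (1/10)/(4/5) = 0.1250 s
robot in T_r: 0.1000·0.0800 = 0.0080 m
robot covers 0.1000·0.1250 − ½·0.8000·0.1250² = 0.0063 m while stopping
person approaches 0.0000·(0.0800+0.1250) = 0.0000 m
margins: 0.1000+0.0600+0.1000 = 0.2600 m
sum ≈ 0.0080+0.0063+0.0000+0.2600 ≈ 0.2742 m = S ✓

v_R_max = 1/10 m/s = 0.1000 m/s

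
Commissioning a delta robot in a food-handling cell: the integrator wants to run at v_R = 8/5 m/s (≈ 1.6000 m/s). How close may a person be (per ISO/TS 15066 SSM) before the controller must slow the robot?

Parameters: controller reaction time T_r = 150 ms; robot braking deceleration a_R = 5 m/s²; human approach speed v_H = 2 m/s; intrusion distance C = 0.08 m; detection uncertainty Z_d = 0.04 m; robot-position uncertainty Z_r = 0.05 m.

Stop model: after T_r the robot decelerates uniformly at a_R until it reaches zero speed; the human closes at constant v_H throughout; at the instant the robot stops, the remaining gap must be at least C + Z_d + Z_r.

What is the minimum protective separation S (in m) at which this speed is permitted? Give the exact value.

S_min = 803/500 m = 1.6060 m

braking lasts T_s = (8/5)/5 = 0.3200 s
robot covers v_R·T_r = 1.6000·0.1500 = 0.2400 m before braking
robot under decel: 1.6000²/(2·5.0000) = 0.2560 m
human over T_r+T_s: 2.0000·(0.1500+0.3200) = 0.9400 m
residual clearance needed = 0.0800+0.0400+0.0500 = 0.1700 m
S_min ≈ 0.2400+0.2560+0.9400+0.1700  ⇒  S_min = 803/500 m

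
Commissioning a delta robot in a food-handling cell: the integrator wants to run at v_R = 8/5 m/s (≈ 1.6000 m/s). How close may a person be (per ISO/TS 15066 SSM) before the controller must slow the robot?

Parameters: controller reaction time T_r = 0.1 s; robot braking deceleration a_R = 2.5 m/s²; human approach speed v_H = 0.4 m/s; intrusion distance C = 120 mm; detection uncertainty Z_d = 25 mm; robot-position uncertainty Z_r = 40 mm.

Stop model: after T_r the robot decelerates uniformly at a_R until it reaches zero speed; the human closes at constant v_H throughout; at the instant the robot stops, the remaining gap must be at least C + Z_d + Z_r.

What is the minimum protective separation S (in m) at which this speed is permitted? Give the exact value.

stop time T_s = (8/5)/(5/2) = 0.6400 s
robot in T_r: 1.6000·0.1000 = 0.1600 m
braking distance = 1.6000²/(2·2.5000) = 0.5120 m
human closes 0.4000·0.7400 = 0.2960 m
margins: 0.1200+0.0250+0.0400 = 0.1850 m
S_min ≈ 0.1600+0.5120+0.2960+0.1850  ⇒  S_min = 1153/1000 m

S_min = 1153/1000 m = 1.1530 m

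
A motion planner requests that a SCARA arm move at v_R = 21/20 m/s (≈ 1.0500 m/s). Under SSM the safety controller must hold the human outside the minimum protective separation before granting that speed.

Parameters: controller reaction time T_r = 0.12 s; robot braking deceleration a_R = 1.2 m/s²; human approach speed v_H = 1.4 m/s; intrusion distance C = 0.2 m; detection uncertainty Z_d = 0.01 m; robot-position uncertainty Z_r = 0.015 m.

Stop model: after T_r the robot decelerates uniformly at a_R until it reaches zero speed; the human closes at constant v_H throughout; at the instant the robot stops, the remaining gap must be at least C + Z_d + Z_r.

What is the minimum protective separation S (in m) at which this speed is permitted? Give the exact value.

T_s = v_R/a_R = (21/20)/(6/5) = 0.8750 s
reaction-phase robot travel = 1.0500·0.1200 = 0.1260 m
robot under decel: 1.0500²/(2·1.2000) = 0.4594 m
human over T_r+T_s: 1.4000·(0.1200+0.8750) = 1.3930 m
C+Z_d+Z_r = 0.2000+0.0100+0.0150 = 0.2250 m
S_min ≈ 0.1260+0.4594+1.3930+0.2250  ⇒  S_min = 17627/8000 m

S_min = 17627/8000 m = 2.2034 m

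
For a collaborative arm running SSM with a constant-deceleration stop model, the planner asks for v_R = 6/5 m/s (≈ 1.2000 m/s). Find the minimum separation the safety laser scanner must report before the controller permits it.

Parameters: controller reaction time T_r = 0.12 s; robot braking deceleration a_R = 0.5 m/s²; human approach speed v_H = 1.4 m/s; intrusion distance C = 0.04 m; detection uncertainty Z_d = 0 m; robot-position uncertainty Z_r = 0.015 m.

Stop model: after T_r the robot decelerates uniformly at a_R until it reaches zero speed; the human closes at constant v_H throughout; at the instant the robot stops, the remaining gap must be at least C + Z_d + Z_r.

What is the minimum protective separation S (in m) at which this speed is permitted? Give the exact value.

S_min = 5167/1000 m = 5.1670 m

braking lasts T_s = (6/5)/(1/2) = 2.4000 s
reaction-phase robot travel = 1.2000·0.1200 = 0.1440 m
robot covers 1.2000·2.4000 − ½·0.5000·2.4000² = 1.4400 m while stopping
person approaches 1.4000·(0.1200+2.4000) = 3.5280 m
C+Z_d+Z_r = 0.0400+0.0000+0.0150 = 0.0550 m
S_min ≈ 0.1440+1.4400+3.5280+0.0550  ⇒  S_min = 5167/1000 m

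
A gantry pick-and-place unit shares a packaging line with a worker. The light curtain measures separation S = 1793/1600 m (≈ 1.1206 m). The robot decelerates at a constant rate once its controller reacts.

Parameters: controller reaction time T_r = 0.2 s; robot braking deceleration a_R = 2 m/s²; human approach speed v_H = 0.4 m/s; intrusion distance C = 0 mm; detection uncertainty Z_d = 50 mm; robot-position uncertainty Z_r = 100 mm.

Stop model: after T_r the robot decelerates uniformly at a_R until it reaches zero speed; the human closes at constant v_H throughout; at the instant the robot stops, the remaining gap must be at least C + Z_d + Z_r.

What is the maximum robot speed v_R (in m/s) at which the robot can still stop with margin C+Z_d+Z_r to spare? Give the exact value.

v_R_max = 5/4 m/s = 1.2500 m/s

quadratic (1/4)·v² + (2/5)·v + (-57/64) = 0
  disc = (2/5)² − 4·(1/4)·(-57/64) = 1681/1600 ; √disc = 41/40
  v_R = (−(2/5) + 41/40) / (2·(1/4)) = 5/4 m/s
check:
T_s = v_R/a_R = (5/4)/2 = 0.6250 s
robot in T_r: 1.2500·0.2000 = 0.2500 m
robot covers 1.2500·0.6250 − ½·2.0000·0.6250² = 0.3906 m while stopping
human closes 0.4000·0.8250 = 0.3300 m
margins: 0.0000+0.0500+0.1000 = 0.1500 m
sum ≈ 0.2500+0.3906+0.3300+0.1500 ≈ 1.1206 m = S ✓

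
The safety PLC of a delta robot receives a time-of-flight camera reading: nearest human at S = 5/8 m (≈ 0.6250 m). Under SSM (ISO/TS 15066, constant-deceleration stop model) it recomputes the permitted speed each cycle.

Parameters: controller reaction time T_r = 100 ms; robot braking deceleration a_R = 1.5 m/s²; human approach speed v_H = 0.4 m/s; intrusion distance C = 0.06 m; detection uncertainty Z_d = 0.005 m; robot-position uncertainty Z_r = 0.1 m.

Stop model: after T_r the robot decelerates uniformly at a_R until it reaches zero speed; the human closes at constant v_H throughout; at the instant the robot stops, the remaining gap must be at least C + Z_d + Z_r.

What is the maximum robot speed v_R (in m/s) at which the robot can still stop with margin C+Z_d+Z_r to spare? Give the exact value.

quadratic (1/3)·v² + (11/30)·v + (-21/50) = 0
  disc = (11/30)² − 4·(1/3)·(-21/50) = 25/36 ; √disc = 5/6
  v_R = (−(11/30) + 5/6) / (2·(1/3)) = 7/10 m/s
check:
T_s = v_R/a_R = (7/10)/(3/2) = 0.4667 s
reaction-phase robot travel = 0.7000·0.1000 = 0.0700 m
robot covers 0.7000·0.4667 − ½·1.5000·0.4667² = 0.1633 m while stopping
human over T_r+T_s: 0.4000·(0.1000+0.4667) = 0.2267 m
residual clearance needed = 0.0600+0.0050+0.1000 = 0.1650 m
sum ≈ 0.0700+0.1633+0.2267+0.1650 ≈ 0.6250 m = S ✓

v_R_max = 7/10 m/s = 0.7000 m/s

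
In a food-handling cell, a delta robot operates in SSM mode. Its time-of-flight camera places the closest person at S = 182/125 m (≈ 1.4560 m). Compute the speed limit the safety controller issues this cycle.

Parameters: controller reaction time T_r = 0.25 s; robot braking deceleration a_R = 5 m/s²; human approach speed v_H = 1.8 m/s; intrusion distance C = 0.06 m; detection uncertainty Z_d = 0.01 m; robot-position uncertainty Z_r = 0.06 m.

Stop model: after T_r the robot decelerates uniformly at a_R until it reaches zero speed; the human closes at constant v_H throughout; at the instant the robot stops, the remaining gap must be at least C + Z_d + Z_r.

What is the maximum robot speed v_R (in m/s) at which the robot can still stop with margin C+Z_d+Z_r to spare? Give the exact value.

at the boundary: (1/10)·v² + (61/100)·v + (-219/250) = 0
  disc = (61/100)² − 4·(1/10)·(-219/250) = 289/400 ; √disc = 17/20
  v_R = (−(61/100) + 17/20) / (2·(1/10)) = 6/5 m/s
check:
braking lasts T_s = (6/5)/5 = 0.2400 s
reaction-phase robot travel = 1.2000·0.2500 = 0.3000 m
braking distance = 1.2000²/(2·5.0000) = 0.1440 m
human closes 1.8000·0.4900 = 0.8820 m
margins: 0.0600+0.0100+0.0600 = 0.1300 m
sum ≈ 0.3000+0.1440+0.8820+0.1300 ≈ 1.4560 m = S ✓

v_R_max = 6/5 m/s = 1.2000 m/s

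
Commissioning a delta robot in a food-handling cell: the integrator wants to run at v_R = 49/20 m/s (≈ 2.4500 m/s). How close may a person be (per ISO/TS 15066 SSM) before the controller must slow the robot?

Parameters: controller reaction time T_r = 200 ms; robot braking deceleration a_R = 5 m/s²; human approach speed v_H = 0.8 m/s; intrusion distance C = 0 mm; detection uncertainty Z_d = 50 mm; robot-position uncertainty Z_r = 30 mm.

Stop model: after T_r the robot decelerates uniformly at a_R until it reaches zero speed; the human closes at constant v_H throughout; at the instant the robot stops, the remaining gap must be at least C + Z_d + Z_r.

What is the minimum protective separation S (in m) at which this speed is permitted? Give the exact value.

braking lasts T_s = (49/20)/5 = 0.4900 s
robot covers v_R·T_r = 2.4500·0.2000 = 0.4900 m before braking
robot under decel: 2.4500²/(2·5.0000) = 0.6002 m
person approaches 0.8000·(0.2000+0.4900) = 0.5520 m
C+Z_d+Z_r = 0.0000+0.0500+0.0300 = 0.0800 m
S_min ≈ 0.4900+0.6002+0.5520+0.0800  ⇒  S_min = 6889/4000 m

S_min = 6889/4000 m = 1.7223 m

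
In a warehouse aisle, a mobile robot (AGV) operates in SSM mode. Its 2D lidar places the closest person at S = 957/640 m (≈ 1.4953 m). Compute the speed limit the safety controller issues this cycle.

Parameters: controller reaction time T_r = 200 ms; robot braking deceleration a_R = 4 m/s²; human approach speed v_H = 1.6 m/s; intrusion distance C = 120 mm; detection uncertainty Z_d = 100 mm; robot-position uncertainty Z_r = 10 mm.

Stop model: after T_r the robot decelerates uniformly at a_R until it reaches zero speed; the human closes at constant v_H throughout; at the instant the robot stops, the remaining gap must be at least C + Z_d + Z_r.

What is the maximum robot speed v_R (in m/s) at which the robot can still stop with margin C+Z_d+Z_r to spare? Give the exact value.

v_R_max = 5/4 m/s = 1.2500 m/s

at the boundary: (1/8)·v² + (3/5)·v + (-121/128) = 0
  disc = (3/5)² − 4·(1/8)·(-121/128) = 5329/6400 ; √disc = 73/80
  v_R = (−(3/5) + 73/80) / (2·(1/8)) = 5/4 m/s
check:
stop time T_s = (5/4)/4 = 0.3125 s
robot covers v_R·T_r = 1.2500·0.2000 = 0.2500 m before braking
braking distance = 1.2500²/(2·4.0000) = 0.1953 m
person approaches 1.6000·(0.2000+0.3125) = 0.8200 m
margins: 0.1200+0.1000+0.0100 = 0.2300 m
sum ≈ 0.2500+0.1953+0.8200+0.2300 ≈ 1.4953 m = S ✓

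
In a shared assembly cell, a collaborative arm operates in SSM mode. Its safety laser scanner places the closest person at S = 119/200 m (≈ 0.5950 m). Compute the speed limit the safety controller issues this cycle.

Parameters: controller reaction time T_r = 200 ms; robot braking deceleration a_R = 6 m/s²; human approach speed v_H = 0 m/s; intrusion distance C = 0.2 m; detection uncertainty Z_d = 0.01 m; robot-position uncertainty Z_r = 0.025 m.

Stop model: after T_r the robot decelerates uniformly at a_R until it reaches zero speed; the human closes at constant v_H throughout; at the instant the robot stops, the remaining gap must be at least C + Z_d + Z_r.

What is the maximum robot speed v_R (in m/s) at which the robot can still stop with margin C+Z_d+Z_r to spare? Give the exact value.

v_R_max = 6/5 m/s = 1.2000 m/s

quadratic (1/12)·v² + (1/5)·v + (-9/25) = 0
  disc = (1/5)² − 4·(1/12)·(-9/25) = 4/25 ; √disc = 2/5
  v_R = (−(1/5) + 2/5) / (2·(1/12)) = 6/5 m/s
check:
stop time T_s = (6/5)/6 = 0.2000 s
robot in T_r: 1.2000·0.2000 = 0.2400 m
robot under decel: 1.2000²/(2·6.0000) = 0.1200 m
human closes 0.0000·0.4000 = 0.0000 m
margins: 0.2000+0.0100+0.0250 = 0.2350 m
sum ≈ 0.2400+0.1200+0.0000+0.2350 ≈ 0.5950 m = S ✓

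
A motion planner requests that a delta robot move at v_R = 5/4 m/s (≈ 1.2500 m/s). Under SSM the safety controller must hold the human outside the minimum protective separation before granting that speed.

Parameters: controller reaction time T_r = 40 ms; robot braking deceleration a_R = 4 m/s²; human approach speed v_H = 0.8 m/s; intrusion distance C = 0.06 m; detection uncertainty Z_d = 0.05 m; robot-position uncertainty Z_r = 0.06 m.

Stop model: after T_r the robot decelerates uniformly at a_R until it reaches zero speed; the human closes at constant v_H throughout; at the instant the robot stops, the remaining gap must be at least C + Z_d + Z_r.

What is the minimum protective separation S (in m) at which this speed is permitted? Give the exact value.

braking lasts T_s = (5/4)/4 = 0.3125 s
robot in T_r: 1.2500·0.0400 = 0.0500 m
robot covers 1.2500·0.3125 − ½·4.0000·0.3125² = 0.1953 m while stopping
human closes 0.8000·0.3525 = 0.2820 m
C+Z_d+Z_r = 0.0600+0.0500+0.0600 = 0.1700 m
S_min ≈ 0.0500+0.1953+0.2820+0.1700  ⇒  S_min = 11157/16000 m

S_min = 11157/16000 m = 0.6973 m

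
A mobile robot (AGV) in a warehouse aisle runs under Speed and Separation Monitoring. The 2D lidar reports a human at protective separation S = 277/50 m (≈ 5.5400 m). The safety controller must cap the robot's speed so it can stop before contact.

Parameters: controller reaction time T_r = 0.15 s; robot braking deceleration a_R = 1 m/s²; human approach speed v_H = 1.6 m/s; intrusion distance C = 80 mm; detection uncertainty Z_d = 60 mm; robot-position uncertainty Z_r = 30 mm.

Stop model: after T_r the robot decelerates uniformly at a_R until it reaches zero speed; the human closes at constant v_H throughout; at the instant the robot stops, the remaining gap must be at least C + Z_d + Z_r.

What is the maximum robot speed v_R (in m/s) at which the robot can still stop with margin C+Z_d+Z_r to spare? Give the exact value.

collect terms ⇒ (1/2)·v_R² + (7/4)·v_R + (-513/100) = 0
  disc = (7/4)² − 4·(1/2)·(-513/100) = 5329/400 ; √disc = 73/20
  v_R = (−(7/4) + 73/20) / (2·(1/2)) = 19/10 m/s
check:
T_s = v_R/a_R = (19/10)/1 = 1.9000 s
robot covers v_R·T_r = 1.9000·0.1500 = 0.2850 m before braking
robot under decel: 1.9000²/(2·1.0000) = 1.8050 m
human over T_r+T_s: 1.6000·(0.1500+1.9000) = 3.2800 m
residual clearance needed = 0.0800+0.0600+0.0300 = 0.1700 m
sum ≈ 0.2850+1.8050+3.2800+0.1700 ≈ 5.5400 m = S ✓

v_R_max = 19/10 m/s = 1.9000 m/s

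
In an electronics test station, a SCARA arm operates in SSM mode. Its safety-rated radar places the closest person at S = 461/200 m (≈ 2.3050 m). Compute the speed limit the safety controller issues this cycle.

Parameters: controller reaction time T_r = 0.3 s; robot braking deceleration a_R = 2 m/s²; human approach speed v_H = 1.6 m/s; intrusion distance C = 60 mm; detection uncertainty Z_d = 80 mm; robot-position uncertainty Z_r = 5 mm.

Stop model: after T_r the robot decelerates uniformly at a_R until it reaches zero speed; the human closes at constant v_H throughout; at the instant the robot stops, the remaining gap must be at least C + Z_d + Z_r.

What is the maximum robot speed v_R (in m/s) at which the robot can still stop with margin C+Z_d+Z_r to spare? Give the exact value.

v_R_max = 6/5 m/s = 1.2000 m/s

collect terms ⇒ (1/4)·v_R² + (11/10)·v_R + (-42/25) = 0
  disc = (11/10)² − 4·(1/4)·(-42/25) = 289/100 ; √disc = 17/10
  v_R = (−(11/10) + 17/10) / (2·(1/4)) = 6/5 m/s
check:
braking lasts T_s = (6/5)/2 = 0.6000 s
robot in T_r: 1.2000·0.3000 = 0.3600 m
braking distance = 1.2000²/(2·2.0000) = 0.3600 m
human closes 1.6000·0.9000 = 1.4400 m
residual clearance needed = 0.0600+0.0800+0.0050 = 0.1450 m
sum ≈ 0.3600+0.3600+1.4400+0.1450 ≈ 2.3050 m = S ✓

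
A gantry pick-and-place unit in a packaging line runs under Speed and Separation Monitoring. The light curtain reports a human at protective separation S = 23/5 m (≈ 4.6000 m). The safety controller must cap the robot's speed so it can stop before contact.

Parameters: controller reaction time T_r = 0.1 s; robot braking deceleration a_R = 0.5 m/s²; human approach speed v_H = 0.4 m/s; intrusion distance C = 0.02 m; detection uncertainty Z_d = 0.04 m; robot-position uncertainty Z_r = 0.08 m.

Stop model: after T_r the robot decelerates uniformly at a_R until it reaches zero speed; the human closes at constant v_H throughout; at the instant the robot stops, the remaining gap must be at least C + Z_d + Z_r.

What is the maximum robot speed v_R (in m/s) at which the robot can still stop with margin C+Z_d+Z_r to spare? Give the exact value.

v_R_max = 17/10 m/s = 1.7000 m/s

quadratic (1)·v² + (9/10)·v + (-221/50) = 0
  disc = (9/10)² − 4·(1)·(-221/50) = 1849/100 ; √disc = 43/10
  v_R = (−(9/10) + 43/10) / (2·(1)) = 17/10 m/s
check:
stop time T_s = (17/10)/(1/2) = 3.4000 s
reaction-phase robot travel = 1.7000·0.1000 = 0.1700 m
robot covers 1.7000·3.4000 − ½·0.5000·3.4000² = 2.8900 m while stopping
human over T_r+T_s: 0.4000·(0.1000+3.4000) = 1.4000 m
margins: 0.0200+0.0400+0.0800 = 0.1400 m
sum ≈ 0.1700+2.8900+1.4000+0.1400 ≈ 4.6000 m = S ✓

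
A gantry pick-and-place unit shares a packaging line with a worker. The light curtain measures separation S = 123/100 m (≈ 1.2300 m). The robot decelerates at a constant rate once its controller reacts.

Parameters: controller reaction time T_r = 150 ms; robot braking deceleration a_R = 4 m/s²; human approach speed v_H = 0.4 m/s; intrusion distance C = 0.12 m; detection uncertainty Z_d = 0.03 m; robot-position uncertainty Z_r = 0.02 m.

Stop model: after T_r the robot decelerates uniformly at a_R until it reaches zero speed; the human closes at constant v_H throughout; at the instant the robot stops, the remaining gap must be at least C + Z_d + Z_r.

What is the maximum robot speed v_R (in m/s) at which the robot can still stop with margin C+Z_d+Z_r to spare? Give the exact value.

at the boundary: (1/8)·v² + (1/4)·v + (-1) = 0
  disc = (1/4)² − 4·(1/8)·(-1) = 9/16 ; √disc = 3/4
  v_R = (−(1/4) + 3/4) / (2·(1/8)) = 2 m/s
check:
T_s = v_R/a_R = 2/4 = 0.5000 s
reaction-phase robot travel = 2.0000·0.1500 = 0.3000 m
robot under decel: 2.0000²/(2·4.0000) = 0.5000 m
person approaches 0.4000·(0.1500+0.5000) = 0.2600 m
residual clearance needed = 0.1200+0.0300+0.0200 = 0.1700 m
sum ≈ 0.3000+0.5000+0.2600+0.1700 ≈ 1.2300 m = S ✓

v_R_max = 2 m/s = 2.0000 m/s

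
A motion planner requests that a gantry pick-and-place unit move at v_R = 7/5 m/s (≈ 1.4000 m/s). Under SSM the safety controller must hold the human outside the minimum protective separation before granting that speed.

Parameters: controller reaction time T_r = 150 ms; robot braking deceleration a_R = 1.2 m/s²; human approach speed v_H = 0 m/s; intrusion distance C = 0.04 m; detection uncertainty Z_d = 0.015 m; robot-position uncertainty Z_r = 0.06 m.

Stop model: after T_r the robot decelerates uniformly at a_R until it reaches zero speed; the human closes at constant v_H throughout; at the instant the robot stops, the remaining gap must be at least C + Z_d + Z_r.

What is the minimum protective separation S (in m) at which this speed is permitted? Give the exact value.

T_s = v_R/a_R = (7/5)/(6/5) = 1.1667 s
reaction-phase robot travel = 1.4000·0.1500 = 0.2100 m
braking distance = 1.4000²/(2·1.2000) = 0.8167 m
person approaches 0.0000·(0.1500+1.1667) = 0.0000 m
residual clearance needed = 0.0400+0.0150+0.0600 = 0.1150 m
S_min ≈ 0.2100+0.8167+0.0000+0.1150  ⇒  S_min = 137/120 m

S_min = 137/120 m = 1.1417 m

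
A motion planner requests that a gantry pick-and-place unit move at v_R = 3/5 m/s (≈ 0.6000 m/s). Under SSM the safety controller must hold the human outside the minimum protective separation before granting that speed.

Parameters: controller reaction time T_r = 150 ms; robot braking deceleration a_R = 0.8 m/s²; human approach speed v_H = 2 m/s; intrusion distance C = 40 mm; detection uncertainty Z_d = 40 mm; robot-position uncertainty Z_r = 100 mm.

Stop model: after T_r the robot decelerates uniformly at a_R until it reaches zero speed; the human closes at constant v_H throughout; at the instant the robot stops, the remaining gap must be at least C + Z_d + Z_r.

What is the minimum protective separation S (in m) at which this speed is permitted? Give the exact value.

S_min = 459/200 m = 2.2950 m

stop time T_s = (3/5)/(4/5) = 0.7500 s
robot covers v_R·T_r = 0.6000·0.1500 = 0.0900 m before braking
robot under decel: 0.6000²/(2·0.8000) = 0.2250 m
person approaches 2.0000·(0.1500+0.7500) = 1.8000 m
C+Z_d+Z_r = 0.0400+0.0400+0.1000 = 0.1800 m
S_min ≈ 0.0900+0.2250+1.8000+0.1800  ⇒  S_min = 459/200 m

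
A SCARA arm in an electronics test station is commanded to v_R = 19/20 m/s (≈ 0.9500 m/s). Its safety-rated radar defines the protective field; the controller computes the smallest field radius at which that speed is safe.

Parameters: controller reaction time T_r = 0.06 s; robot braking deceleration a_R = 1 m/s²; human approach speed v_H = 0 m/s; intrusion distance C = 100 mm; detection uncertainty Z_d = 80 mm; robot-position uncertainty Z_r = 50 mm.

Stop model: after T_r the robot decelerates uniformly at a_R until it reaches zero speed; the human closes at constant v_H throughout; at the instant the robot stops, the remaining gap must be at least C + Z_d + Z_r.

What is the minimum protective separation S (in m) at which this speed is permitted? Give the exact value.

stop time T_s = (19/20)/1 = 0.9500 s
robot in T_r: 0.9500·0.0600 = 0.0570 m
braking distance = 0.9500²/(2·1.0000) = 0.4512 m
human over T_r+T_s: 0.0000·(0.0600+0.9500) = 0.0000 m
residual clearance needed = 0.1000+0.0800+0.0500 = 0.2300 m
S_min ≈ 0.0570+0.4512+0.0000+0.2300  ⇒  S_min = 2953/4000 m

S_min = 2953/4000 m = 0.7382 m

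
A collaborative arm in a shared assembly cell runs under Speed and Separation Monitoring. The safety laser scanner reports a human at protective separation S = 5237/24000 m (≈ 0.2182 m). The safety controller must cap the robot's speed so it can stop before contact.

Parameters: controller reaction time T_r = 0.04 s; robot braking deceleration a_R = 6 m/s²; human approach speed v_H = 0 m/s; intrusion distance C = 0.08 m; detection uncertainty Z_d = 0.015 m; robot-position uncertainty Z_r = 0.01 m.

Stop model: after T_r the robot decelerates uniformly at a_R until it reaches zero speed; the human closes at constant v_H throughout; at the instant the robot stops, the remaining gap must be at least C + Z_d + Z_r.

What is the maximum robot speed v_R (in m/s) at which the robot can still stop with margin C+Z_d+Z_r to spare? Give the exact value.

collect terms ⇒ (1/12)·v_R² + (1/25)·v_R + (-2717/24000) = 0
  disc = (1/25)² − 4·(1/12)·(-2717/24000) = 14161/360000 ; √disc = 119/600
  v_R = (−(1/25) + 119/600) / (2·(1/12)) = 19/20 m/s
check:
T_s = v_R/a_R = (19/20)/6 = 0.1583 s
robot covers v_R·T_r = 0.9500·0.0400 = 0.0380 m before braking
robot covers 0.9500·0.1583 − ½·6.0000·0.1583² = 0.0752 m while stopping
human closes 0.0000·0.1983 = 0.0000 m
margins: 0.0800+0.0150+0.0100 = 0.1050 m
sum ≈ 0.0380+0.0752+0.0000+0.1050 ≈ 0.2182 m = S ✓

v_R_max = 19/20 m/s = 0.9500 m/s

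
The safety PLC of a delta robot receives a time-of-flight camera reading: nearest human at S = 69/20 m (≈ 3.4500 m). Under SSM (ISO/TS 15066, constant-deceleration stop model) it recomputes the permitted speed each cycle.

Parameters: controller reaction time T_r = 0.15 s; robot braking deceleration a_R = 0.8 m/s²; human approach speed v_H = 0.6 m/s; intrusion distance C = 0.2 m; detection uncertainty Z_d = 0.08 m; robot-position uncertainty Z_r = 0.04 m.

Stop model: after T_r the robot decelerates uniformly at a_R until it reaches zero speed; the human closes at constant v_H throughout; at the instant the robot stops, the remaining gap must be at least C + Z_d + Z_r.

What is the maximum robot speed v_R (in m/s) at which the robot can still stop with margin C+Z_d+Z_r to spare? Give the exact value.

v_R_max = 8/5 m/s = 1.6000 m/s

quadratic (5/8)·v² + (9/10)·v + (-76/25) = 0
  disc = (9/10)² − 4·(5/8)·(-76/25) = 841/100 ; √disc = 29/10
  v_R = (−(9/10) + 29/10) / (2·(5/8)) = 8/5 m/s
check:
stop time T_s = (8/5)/(4/5) = 2.0000 s
robot covers v_R·T_r = 1.6000·0.1500 = 0.2400 m before braking
robot covers 1.6000·2.0000 − ½·0.8000·2.0000² = 1.6000 m while stopping
person approaches 0.6000·(0.1500+2.0000) = 1.2900 m
C+Z_d+Z_r = 0.2000+0.0800+0.0400 = 0.3200 m
sum ≈ 0.2400+1.6000+1.2900+0.3200 ≈ 3.4500 m = S ✓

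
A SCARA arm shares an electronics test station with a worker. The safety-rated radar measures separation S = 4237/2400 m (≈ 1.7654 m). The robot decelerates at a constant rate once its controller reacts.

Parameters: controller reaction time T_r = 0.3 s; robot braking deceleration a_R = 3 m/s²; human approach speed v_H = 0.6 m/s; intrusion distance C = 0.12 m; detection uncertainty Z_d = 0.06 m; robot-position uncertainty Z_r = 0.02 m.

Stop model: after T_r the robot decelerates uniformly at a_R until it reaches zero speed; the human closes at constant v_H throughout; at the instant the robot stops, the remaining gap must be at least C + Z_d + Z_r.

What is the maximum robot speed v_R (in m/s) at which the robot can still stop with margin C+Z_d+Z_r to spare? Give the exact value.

quadratic (1/6)·v² + (1/2)·v + (-133/96) = 0
  disc = (1/2)² − 4·(1/6)·(-133/96) = 169/144 ; √disc = 13/12
  v_R = (−(1/2) + 13/12) / (2·(1/6)) = 7/4 m/s
check:
T_s = v_R/a_R = (7/4)/3 = 0.5833 s
robot covers v_R·T_r = 1.7500·0.3000 = 0.5250 m before braking
robot under decel: 1.7500²/(2·3.0000) = 0.5104 m
human closes 0.6000·0.8833 = 0.5300 m
residual clearance needed = 0.1200+0.0600+0.0200 = 0.2000 m
sum ≈ 0.5250+0.5104+0.5300+0.2000 ≈ 1.7654 m = S ✓

v_R_max = 7/4 m/s = 1.7500 m/s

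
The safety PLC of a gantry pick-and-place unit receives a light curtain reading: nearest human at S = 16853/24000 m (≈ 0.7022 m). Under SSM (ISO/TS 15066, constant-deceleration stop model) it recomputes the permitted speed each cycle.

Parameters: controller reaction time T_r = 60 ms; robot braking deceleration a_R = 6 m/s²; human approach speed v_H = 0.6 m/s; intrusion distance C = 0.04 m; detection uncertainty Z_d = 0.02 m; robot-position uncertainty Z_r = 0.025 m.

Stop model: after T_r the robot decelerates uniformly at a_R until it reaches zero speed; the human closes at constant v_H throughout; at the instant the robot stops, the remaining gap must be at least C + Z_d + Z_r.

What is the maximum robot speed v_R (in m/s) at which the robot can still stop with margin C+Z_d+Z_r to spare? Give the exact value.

v_R_max = 37/20 m/s = 1.8500 m/s

collect terms ⇒ (1/12)·v_R² + (4/25)·v_R + (-13949/24000) = 0
  disc = (4/25)² − 4·(1/12)·(-13949/24000) = 78961/360000 ; √disc = 281/600
  v_R = (−(4/25) + 281/600) / (2·(1/12)) = 37/20 m/s
check:
stop time T_s = (37/20)/6 = 0.3083 s
robot covers v_R·T_r = 1.8500·0.0600 = 0.1110 m before braking
robot covers 1.8500·0.3083 − ½·6.0000·0.3083² = 0.2852 m while stopping
human over T_r+T_s: 0.6000·(0.0600+0.3083) = 0.2210 m
residual clearance needed = 0.0400+0.0200+0.0250 = 0.0850 m
sum ≈ 0.1110+0.2852+0.2210+0.0850 ≈ 0.7022 m = S ✓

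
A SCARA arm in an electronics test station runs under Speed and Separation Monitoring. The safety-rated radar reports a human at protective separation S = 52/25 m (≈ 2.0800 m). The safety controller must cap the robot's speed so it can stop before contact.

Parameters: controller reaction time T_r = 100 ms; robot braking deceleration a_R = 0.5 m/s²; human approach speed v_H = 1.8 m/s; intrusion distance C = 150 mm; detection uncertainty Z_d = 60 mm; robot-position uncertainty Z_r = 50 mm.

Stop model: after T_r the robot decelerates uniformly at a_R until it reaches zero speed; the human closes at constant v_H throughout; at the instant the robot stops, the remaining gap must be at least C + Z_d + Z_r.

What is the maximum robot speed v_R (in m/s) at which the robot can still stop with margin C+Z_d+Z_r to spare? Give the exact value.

quadratic (1)·v² + (37/10)·v + (-41/25) = 0
  disc = (37/10)² − 4·(1)·(-41/25) = 81/4 ; √disc = 9/2
  v_R = (−(37/10) + 9/2) / (2·(1)) = 2/5 m/s
check:
T_s = v_R/a_R = (2/5)/(1/2) = 0.8000 s
robot in T_r: 0.4000·0.1000 = 0.0400 m
robot covers 0.4000·0.8000 − ½·0.5000·0.8000² = 0.1600 m while stopping
person approaches 1.8000·(0.1000+0.8000) = 1.6200 m
C+Z_d+Z_r = 0.1500+0.0600+0.0500 = 0.2600 m
sum ≈ 0.0400+0.1600+1.6200+0.2600 ≈ 2.0800 m = S ✓

v_R_max = 2/5 m/s = 0.4000 m/s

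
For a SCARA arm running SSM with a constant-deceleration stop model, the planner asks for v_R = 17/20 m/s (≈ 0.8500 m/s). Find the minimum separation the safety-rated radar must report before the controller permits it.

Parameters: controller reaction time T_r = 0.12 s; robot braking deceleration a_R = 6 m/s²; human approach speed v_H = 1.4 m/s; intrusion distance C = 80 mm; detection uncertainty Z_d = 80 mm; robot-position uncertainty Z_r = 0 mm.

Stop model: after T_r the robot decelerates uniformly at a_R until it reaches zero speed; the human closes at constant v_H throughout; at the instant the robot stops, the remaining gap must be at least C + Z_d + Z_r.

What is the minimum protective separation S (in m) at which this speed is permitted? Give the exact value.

S_min = 661/960 m = 0.6885 m

T_s = v_R/a_R = (17/20)/6 = 0.1417 s
reaction-phase robot travel = 0.8500·0.1200 = 0.1020 m
braking distance = 0.8500²/(2·6.0000) = 0.0602 m
human over T_r+T_s: 1.4000·(0.1200+0.1417) = 0.3663 m
margins: 0.0800+0.0800+0.0000 = 0.1600 m
S_min ≈ 0.1020+0.0602+0.3663+0.1600  ⇒  S_min = 661/960 m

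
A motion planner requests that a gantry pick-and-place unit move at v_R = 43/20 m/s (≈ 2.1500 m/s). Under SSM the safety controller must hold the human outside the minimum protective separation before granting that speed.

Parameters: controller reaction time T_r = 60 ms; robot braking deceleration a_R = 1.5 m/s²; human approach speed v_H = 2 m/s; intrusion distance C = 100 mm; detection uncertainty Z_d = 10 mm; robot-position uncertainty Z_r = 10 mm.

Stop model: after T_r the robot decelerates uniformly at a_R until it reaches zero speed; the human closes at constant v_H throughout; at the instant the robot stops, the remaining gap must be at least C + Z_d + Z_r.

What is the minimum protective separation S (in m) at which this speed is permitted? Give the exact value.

T_s = v_R/a_R = (43/20)/(3/2) = 1.4333 s
robot covers v_R·T_r = 2.1500·0.0600 = 0.1290 m before braking
braking distance = 2.1500²/(2·1.5000) = 1.5408 m
human closes 2.0000·1.4933 = 2.9867 m
margins: 0.1000+0.0100+0.0100 = 0.1200 m
S_min ≈ 0.1290+1.5408+2.9867+0.1200  ⇒  S_min = 9553/2000 m

S_min = 9553/2000 m = 4.7765 m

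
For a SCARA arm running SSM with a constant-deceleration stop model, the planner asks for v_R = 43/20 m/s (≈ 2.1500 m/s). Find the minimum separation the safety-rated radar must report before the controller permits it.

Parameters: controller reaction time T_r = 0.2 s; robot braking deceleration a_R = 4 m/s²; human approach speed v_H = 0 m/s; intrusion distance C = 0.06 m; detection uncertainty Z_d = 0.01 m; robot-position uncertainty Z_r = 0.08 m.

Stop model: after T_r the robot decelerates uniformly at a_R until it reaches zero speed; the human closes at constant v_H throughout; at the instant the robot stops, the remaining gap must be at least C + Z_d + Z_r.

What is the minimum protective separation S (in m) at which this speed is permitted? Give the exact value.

S_min = 741/640 m = 1.1578 m

T_s = v_R/a_R = (43/20)/4 = 0.5375 s
robot covers v_R·T_r = 2.1500·0.2000 = 0.4300 m before braking
braking distance = 2.1500²/(2·4.0000) = 0.5778 m
person approaches 0.0000·(0.2000+0.5375) = 0.0000 m
margins: 0.0600+0.0100+0.0800 = 0.1500 m
S_min ≈ 0.4300+0.5778+0.0000+0.1500  ⇒  S_min = 741/640 m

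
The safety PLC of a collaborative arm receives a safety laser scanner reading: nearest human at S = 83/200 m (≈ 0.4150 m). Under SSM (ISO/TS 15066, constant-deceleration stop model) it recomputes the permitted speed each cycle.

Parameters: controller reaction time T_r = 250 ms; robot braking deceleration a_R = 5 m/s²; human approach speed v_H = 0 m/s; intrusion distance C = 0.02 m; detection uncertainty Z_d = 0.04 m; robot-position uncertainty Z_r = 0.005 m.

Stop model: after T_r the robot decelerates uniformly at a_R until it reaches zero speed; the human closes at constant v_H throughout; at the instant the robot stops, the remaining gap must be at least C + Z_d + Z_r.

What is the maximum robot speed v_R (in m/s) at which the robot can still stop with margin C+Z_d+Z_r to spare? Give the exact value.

v_R_max = 1 m/s = 1.0000 m/s

at the boundary: (1/10)·v² + (1/4)·v + (-7/20) = 0
  disc = (1/4)² − 4·(1/10)·(-7/20) = 81/400 ; √disc = 9/20
  v_R = (−(1/4) + 9/20) / (2·(1/10)) = 1 m/s
check:
T_s = v_R/a_R = 1/5 = 0.2000 s
robot in T_r: 1.0000·0.2500 = 0.2500 m
robot covers 1.0000·0.2000 − ½·5.0000·0.2000² = 0.1000 m while stopping
human closes 0.0000·0.4500 = 0.0000 m
residual clearance needed = 0.0200+0.0400+0.0050 = 0.0650 m
sum ≈ 0.2500+0.1000+0.0000+0.0650 ≈ 0.4150 m = S ✓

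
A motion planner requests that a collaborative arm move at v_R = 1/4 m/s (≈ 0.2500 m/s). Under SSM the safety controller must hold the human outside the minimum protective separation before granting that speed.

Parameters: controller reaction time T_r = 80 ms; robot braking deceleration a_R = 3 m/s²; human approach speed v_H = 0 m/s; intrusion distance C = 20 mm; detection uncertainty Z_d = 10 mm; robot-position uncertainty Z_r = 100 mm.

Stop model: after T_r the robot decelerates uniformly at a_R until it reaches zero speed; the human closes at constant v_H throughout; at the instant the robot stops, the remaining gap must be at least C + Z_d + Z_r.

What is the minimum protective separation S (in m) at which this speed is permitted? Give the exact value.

S_min = 77/480 m = 0.1604 m

stop time T_s = (1/4)/3 = 0.0833 s
robot covers v_R·T_r = 0.2500·0.0800 = 0.0200 m before braking
robot covers 0.2500·0.0833 − ½·3.0000·0.0833² = 0.0104 m while stopping
person approaches 0.0000·(0.0800+0.0833) = 0.0000 m
margins: 0.0200+0.0100+0.1000 = 0.1300 m
S_min ≈ 0.0200+0.0104+0.0000+0.1300  ⇒  S_min = 77/480 m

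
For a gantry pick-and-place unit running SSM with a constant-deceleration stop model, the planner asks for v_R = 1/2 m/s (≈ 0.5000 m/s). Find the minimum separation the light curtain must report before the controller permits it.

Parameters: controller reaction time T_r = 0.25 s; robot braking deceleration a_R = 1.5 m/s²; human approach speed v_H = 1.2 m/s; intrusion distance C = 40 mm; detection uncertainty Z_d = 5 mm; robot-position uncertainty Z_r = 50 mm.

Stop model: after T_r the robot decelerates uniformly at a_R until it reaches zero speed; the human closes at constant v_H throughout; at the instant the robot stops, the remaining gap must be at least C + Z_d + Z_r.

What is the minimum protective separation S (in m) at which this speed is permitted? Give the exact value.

braking lasts T_s = (1/2)/(3/2) = 0.3333 s
robot in T_r: 0.5000·0.2500 = 0.1250 m
braking distance = 0.5000²/(2·1.5000) = 0.0833 m
human closes 1.2000·0.5833 = 0.7000 m
residual clearance needed = 0.0400+0.0050+0.0500 = 0.0950 m
S_min ≈ 0.1250+0.0833+0.7000+0.0950  ⇒  S_min = 301/300 m

S_min = 301/300 m = 1.0033 m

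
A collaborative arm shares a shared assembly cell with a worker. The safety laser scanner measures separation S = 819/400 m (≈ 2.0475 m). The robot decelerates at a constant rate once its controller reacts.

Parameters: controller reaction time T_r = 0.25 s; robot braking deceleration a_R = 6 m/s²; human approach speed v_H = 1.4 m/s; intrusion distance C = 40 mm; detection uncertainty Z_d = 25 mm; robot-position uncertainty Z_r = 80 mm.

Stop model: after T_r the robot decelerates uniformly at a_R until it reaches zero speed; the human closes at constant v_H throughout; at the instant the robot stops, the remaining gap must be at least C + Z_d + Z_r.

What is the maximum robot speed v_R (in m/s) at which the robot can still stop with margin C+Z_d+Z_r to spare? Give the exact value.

quadratic (1/12)·v² + (29/60)·v + (-621/400) = 0
  disc = (29/60)² − 4·(1/12)·(-621/400) = 169/225 ; √disc = 13/15
  v_R = (−(29/60) + 13/15) / (2·(1/12)) = 23/10 m/s
check:
T_s = v_R/a_R = (23/10)/6 = 0.3833 s
robot covers v_R·T_r = 2.3000·0.2500 = 0.5750 m before braking
braking distance = 2.3000²/(2·6.0000) = 0.4408 m
person approaches 1.4000·(0.2500+0.3833) = 0.8867 m
residual clearance needed = 0.0400+0.0250+0.0800 = 0.1450 m
sum ≈ 0.5750+0.4408+0.8867+0.1450 ≈ 2.0475 m = S ✓

v_R_max = 23/10 m/s = 2.3000 m/s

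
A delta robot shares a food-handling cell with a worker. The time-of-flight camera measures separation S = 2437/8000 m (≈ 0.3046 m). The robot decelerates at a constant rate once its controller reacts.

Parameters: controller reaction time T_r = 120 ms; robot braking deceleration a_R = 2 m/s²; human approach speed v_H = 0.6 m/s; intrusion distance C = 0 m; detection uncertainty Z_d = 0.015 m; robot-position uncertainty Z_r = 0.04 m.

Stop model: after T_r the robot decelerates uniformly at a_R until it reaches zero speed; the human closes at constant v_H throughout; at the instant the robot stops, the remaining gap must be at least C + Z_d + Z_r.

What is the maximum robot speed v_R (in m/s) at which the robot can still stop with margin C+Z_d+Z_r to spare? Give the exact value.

collect terms ⇒ (1/4)·v_R² + (21/50)·v_R + (-1421/8000) = 0
  disc = (21/50)² − 4·(1/4)·(-1421/8000) = 14161/40000 ; √disc = 119/200
  v_R = (−(21/50) + 119/200) / (2·(1/4)) = 7/20 m/s
check:
T_s = v_R/a_R = (7/20)/2 = 0.1750 s
robot covers v_R·T_r = 0.3500·0.1200 = 0.0420 m before braking
robot covers 0.3500·0.1750 − ½·2.0000·0.1750² = 0.0306 m while stopping
person approaches 0.6000·(0.1200+0.1750) = 0.1770 m
C+Z_d+Z_r = 0.0000+0.0150+0.0400 = 0.0550 m
sum ≈ 0.0420+0.0306+0.1770+0.0550 ≈ 0.3046 m = S ✓

v_R_max = 7/20 m/s = 0.3500 m/s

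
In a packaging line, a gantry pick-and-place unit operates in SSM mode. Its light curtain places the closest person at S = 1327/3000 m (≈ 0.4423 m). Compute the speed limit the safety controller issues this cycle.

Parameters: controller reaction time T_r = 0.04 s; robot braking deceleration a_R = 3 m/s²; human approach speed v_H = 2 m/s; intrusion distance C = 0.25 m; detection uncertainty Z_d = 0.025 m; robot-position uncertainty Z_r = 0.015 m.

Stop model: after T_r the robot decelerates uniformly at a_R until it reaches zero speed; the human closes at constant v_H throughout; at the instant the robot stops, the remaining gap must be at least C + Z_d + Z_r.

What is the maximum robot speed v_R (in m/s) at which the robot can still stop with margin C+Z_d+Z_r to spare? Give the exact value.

quadratic (1/6)·v² + (53/75)·v + (-217/3000) = 0
  disc = (53/75)² − 4·(1/6)·(-217/3000) = 1369/2500 ; √disc = 37/50
  v_R = (−(53/75) + 37/50) / (2·(1/6)) = 1/10 m/s
check:
stop time T_s = (1/10)/3 = 0.0333 s
robot covers v_R·T_r = 0.1000·0.0400 = 0.0040 m before braking
robot covers 0.1000·0.0333 − ½·3.0000·0.0333² = 0.0017 m while stopping
person approaches 2.0000·(0.0400+0.0333) = 0.1467 m
C+Z_d+Z_r = 0.2500+0.0250+0.0150 = 0.2900 m
sum ≈ 0.0040+0.0017+0.1467+0.2900 ≈ 0.4423 m = S ✓

v_R_max = 1/10 m/s = 0.1000 m/s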